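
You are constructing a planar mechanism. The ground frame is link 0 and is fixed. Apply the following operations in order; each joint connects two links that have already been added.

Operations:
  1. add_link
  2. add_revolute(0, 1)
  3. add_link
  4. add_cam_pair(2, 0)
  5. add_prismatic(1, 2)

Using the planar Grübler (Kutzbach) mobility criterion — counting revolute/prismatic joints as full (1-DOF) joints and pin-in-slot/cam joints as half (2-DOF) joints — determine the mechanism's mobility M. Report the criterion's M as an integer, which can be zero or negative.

M = 1

[1;0;0] (link 0 is ground)
L+ [2;0;0]
R(0,1)∈J1 [2;1;0]
L+ [3;1;0]
C(2,0)∈J2 [3;1;1]
P(1,2)∈J1 [3;2;1]
mobility = 6 − 4 − 1 = 1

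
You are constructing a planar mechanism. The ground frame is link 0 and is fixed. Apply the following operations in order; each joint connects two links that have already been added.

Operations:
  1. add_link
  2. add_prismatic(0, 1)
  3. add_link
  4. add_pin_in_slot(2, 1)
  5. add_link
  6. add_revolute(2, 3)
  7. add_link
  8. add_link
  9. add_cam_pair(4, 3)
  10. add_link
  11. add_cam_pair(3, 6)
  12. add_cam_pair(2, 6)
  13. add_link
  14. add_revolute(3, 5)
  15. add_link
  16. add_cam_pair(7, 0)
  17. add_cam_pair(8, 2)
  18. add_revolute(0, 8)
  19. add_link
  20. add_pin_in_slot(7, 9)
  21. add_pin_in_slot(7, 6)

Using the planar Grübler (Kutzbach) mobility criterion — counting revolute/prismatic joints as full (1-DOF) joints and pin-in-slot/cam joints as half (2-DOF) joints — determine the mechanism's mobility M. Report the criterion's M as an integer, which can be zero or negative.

M = 11

ground; <1,0,0>
#1 <2,0,0>
P:0↔1 J1 <2,1,0>
#2 <3,1,0>
PS:2↔1 J2 <3,1,1>
#3 <4,1,1>
R:2↔3 J1 <4,2,1>
#4 <5,2,1>
#5 <6,2,1>
C:4↔3 J2 <6,2,2>
#6 <7,2,2>
C:3↔6 J2 <7,2,3>
C:2↔6 J2 <7,2,4>
#7 <8,2,4>
R:3↔5 J1 <8,3,4>
#8 <9,3,4>
C:7↔0 J2 <9,3,5>
C:8↔2 J2 <9,3,6>
R:0↔8 J1 <9,4,6>
#9 <10,4,6>
PS:7↔9 J2 <10,4,7>
PS:7↔6 J2 <10,4,8>
3×9 − 2×4 − 1×8 = 11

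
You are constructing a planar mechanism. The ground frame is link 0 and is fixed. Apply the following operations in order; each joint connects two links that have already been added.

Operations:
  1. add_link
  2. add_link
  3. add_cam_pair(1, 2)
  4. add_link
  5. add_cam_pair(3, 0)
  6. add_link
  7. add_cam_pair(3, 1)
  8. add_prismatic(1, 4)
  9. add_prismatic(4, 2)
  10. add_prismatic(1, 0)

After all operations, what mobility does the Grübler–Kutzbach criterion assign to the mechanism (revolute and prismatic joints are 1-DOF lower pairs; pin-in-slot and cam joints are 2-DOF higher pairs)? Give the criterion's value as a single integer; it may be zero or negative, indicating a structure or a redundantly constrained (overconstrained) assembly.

M = 3

link 0 = ground. State L|J1|J2 = 1|0|0
+link1  2|0|0
+link2  3|0|0
C(1,2) f=2→J2  3|0|1
+link3  4|0|1
C(3,0) f=2→J2  4|0|2
+link4  5|0|2
C(3,1) f=2→J2  5|0|3
P(1,4) f=1→J1  5|1|3
P(4,2) f=1→J1  5|2|3
P(1,0) f=1→J1  5|3|3
M = 3(5−1)−2·3−3 = 12−6−3 = 3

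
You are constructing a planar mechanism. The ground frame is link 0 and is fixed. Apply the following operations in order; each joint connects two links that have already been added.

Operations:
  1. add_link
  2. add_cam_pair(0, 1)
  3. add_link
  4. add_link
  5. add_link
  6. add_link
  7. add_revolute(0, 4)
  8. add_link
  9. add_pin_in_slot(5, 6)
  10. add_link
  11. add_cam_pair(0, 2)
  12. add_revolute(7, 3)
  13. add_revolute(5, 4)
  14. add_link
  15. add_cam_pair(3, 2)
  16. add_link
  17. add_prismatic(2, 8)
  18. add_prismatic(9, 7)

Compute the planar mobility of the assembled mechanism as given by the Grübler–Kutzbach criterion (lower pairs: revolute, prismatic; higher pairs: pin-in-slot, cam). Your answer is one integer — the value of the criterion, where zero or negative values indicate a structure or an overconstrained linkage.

M = 13

ground; <1,0,0>
#1 <2,0,0>
C:0↔1 J2 <2,0,1>
#2 <3,0,1>
#3 <4,0,1>
#4 <5,0,1>
#5 <6,0,1>
R:0↔4 J1 <6,1,1>
#6 <7,1,1>
PS:5↔6 J2 <7,1,2>
#7 <8,1,2>
C:0↔2 J2 <8,1,3>
R:7↔3 J1 <8,2,3>
R:5↔4 J1 <8,3,3>
#8 <9,3,3>
C:3↔2 J2 <9,3,4>
#9 <10,3,4>
P:2↔8 J1 <10,4,4>
P:9↔7 J1 <10,5,4>
3×9 − 2×5 − 1×4 = 13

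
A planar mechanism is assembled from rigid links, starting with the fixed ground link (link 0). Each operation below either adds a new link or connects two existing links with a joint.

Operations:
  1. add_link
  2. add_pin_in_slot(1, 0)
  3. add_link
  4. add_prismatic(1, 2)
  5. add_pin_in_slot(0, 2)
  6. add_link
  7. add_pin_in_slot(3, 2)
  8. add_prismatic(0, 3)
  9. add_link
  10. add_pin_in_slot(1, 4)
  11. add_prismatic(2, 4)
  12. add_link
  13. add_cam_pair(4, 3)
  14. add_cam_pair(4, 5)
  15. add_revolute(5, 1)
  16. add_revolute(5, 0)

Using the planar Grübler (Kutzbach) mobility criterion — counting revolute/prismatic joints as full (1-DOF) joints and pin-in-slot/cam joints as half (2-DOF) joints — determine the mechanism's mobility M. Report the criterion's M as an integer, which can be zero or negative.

M = -1

[1;0;0] (link 0 is ground)
L+ [2;0;0]
PS(1,0)∈J2 [2;0;1]
L+ [3;0;1]
P(1,2)∈J1 [3;1;1]
PS(0,2)∈J2 [3;1;2]
L+ [4;1;2]
PS(3,2)∈J2 [4;1;3]
P(0,3)∈J1 [4;2;3]
L+ [5;2;3]
PS(1,4)∈J2 [5;2;4]
P(2,4)∈J1 [5;3;4]
L+ [6;3;4]
C(4,3)∈J2 [6;3;5]
C(4,5)∈J2 [6;3;6]
R(5,1)∈J1 [6;4;6]
R(5,0)∈J1 [6;5;6]
mobility = 15 − 10 − 6 = -1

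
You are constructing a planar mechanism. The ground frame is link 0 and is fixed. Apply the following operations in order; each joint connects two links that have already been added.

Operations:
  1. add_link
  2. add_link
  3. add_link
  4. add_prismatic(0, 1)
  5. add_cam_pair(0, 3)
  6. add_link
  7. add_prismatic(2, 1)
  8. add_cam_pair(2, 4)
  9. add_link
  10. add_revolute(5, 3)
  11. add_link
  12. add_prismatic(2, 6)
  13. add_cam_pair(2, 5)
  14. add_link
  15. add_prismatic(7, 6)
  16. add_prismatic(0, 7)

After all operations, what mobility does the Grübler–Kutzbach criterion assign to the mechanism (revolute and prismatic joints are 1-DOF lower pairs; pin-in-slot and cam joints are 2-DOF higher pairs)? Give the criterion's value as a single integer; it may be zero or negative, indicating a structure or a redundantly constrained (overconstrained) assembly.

ground; <1,0,0>
#1 <2,0,0>
#2 <3,0,0>
#3 <4,0,0>
P:0↔1 J1 <4,1,0>
C:0↔3 J2 <4,1,1>
#4 <5,1,1>
P:2↔1 J1 <5,2,1>
C:2↔4 J2 <5,2,2>
#5 <6,2,2>
R:5↔3 J1 <6,3,2>
#6 <7,3,2>
P:2↔6 J1 <7,4,2>
C:2↔5 J2 <7,4,3>
#7 <8,4,3>
P:7↔6 J1 <8,5,3>
P:0↔7 J1 <8,6,3>
3×7 − 2×6 − 1×3 = 6

M = 6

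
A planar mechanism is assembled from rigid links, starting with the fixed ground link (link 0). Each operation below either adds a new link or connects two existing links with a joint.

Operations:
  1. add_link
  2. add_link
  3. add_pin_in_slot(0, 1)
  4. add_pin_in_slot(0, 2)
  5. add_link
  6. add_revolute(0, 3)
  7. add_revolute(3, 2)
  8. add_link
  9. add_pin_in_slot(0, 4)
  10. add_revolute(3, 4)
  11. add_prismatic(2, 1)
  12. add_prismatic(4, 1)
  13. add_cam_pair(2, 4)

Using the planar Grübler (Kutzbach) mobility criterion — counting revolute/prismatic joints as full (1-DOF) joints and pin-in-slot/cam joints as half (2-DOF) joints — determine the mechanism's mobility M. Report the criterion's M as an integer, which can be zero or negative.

M = -2

L=1 J1=0 J2=0
add link → L=2 J1=0 J2=0
add link → L=3 J1=0 J2=0
PS@0,1 dof=2 J2 → L=3 J1=0 J2=1
PS@0,2 dof=2 J2 → L=3 J1=0 J2=2
add link → L=4 J1=0 J2=2
R@0,3 dof=1 J1 → L=4 J1=1 J2=2
R@3,2 dof=1 J1 → L=4 J1=2 J2=2
add link → L=5 J1=2 J2=2
PS@0,4 dof=2 J2 → L=5 J1=2 J2=3
R@3,4 dof=1 J1 → L=5 J1=3 J2=3
P@2,1 dof=1 J1 → L=5 J1=4 J2=3
P@4,1 dof=1 J1 → L=5 J1=5 J2=3
C@2,4 dof=2 J2 → L=5 J1=5 J2=4
M=3(L−1)−2J1−J2=3·4−2·5−4=-2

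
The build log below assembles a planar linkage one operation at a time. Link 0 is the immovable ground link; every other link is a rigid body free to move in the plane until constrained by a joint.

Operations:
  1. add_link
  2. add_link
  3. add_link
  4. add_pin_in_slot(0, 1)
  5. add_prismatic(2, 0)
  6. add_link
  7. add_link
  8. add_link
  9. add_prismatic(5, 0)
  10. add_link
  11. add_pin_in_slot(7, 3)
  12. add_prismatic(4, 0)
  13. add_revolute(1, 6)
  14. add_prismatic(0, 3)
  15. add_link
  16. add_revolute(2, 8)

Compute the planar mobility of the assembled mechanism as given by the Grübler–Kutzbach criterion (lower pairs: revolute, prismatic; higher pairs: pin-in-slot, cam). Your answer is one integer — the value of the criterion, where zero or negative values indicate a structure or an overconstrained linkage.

M = 10

link 0 = ground. State L|J1|J2 = 1|0|0
+link1  2|0|0
+link2  3|0|0
+link3  4|0|0
PS(0,1) f=2→J2  4|0|1
P(2,0) f=1→J1  4|1|1
+link4  5|1|1
+link5  6|1|1
+link6  7|1|1
P(5,0) f=1→J1  7|2|1
+link7  8|2|1
PS(7,3) f=2→J2  8|2|2
P(4,0) f=1→J1  8|3|2
R(1,6) f=1→J1  8|4|2
P(0,3) f=1→J1  8|5|2
+link8  9|5|2
R(2,8) f=1→J1  9|6|2
M = 3(9−1)−2·6−2 = 24−12−2 = 10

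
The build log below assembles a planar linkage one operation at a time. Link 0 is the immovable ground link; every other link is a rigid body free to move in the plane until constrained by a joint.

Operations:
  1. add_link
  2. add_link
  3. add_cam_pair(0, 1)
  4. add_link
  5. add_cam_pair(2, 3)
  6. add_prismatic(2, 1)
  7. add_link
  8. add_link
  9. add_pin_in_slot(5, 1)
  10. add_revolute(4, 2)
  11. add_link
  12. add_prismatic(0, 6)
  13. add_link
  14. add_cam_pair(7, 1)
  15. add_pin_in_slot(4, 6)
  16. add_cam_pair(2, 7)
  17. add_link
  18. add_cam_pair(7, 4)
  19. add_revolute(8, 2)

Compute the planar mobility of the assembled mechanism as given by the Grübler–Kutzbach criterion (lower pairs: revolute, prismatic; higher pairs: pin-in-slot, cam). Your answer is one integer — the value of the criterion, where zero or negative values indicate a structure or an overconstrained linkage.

link 0 = ground. State L|J1|J2 = 1|0|0
+link1  2|0|0
+link2  3|0|0
C(0,1) f=2→J2  3|0|1
+link3  4|0|1
C(2,3) f=2→J2  4|0|2
P(2,1) f=1→J1  4|1|2
+link4  5|1|2
+link5  6|1|2
PS(5,1) f=2→J2  6|1|3
R(4,2) f=1→J1  6|2|3
+link6  7|2|3
P(0,6) f=1→J1  7|3|3
+link7  8|3|3
C(7,1) f=2→J2  8|3|4
PS(4,6) f=2→J2  8|3|5
C(2,7) f=2→J2  8|3|6
+link8  9|3|6
C(7,4) f=2→J2  9|3|7
R(8,2) f=1→J1  9|4|7
M = 3(9−1)−2·4−7 = 24−8−7 = 9

M = 9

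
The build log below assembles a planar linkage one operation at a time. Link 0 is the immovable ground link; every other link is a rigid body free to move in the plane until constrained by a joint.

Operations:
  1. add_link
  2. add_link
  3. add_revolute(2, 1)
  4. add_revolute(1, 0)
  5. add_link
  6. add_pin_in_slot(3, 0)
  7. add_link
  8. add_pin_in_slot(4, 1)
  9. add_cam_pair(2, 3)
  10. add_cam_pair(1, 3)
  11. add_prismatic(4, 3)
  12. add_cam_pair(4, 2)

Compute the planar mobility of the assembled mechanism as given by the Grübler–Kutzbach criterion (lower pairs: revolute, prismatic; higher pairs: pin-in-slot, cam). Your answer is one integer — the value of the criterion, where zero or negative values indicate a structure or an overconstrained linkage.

ground; <1,0,0>
#1 <2,0,0>
#2 <3,0,0>
R:2↔1 J1 <3,1,0>
R:1↔0 J1 <3,2,0>
#3 <4,2,0>
PS:3↔0 J2 <4,2,1>
#4 <5,2,1>
PS:4↔1 J2 <5,2,2>
C:2↔3 J2 <5,2,3>
C:1↔3 J2 <5,2,4>
P:4↔3 J1 <5,3,4>
C:4↔2 J2 <5,3,5>
3×4 − 2×3 − 1×5 = 1

M = 1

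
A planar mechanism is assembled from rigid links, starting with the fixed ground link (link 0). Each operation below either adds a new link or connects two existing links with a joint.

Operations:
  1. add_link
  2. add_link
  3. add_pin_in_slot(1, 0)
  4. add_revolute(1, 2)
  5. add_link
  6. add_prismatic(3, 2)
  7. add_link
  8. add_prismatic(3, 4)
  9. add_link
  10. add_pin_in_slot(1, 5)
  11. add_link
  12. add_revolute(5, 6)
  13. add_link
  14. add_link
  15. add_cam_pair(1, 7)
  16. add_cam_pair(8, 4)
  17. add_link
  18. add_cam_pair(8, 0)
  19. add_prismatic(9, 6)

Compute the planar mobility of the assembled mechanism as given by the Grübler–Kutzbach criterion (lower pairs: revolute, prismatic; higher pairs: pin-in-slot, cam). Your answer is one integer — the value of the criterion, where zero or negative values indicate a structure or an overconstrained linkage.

M = 12

[1;0;0] (link 0 is ground)
L+ [2;0;0]
L+ [3;0;0]
PS(1,0)∈J2 [3;0;1]
R(1,2)∈J1 [3;1;1]
L+ [4;1;1]
P(3,2)∈J1 [4;2;1]
L+ [5;2;1]
P(3,4)∈J1 [5;3;1]
L+ [6;3;1]
PS(1,5)∈J2 [6;3;2]
L+ [7;3;2]
R(5,6)∈J1 [7;4;2]
L+ [8;4;2]
L+ [9;4;2]
C(1,7)∈J2 [9;4;3]
C(8,4)∈J2 [9;4;4]
L+ [10;4;4]
C(8,0)∈J2 [10;4;5]
P(9,6)∈J1 [10;5;5]
mobility = 27 − 10 − 5 = 12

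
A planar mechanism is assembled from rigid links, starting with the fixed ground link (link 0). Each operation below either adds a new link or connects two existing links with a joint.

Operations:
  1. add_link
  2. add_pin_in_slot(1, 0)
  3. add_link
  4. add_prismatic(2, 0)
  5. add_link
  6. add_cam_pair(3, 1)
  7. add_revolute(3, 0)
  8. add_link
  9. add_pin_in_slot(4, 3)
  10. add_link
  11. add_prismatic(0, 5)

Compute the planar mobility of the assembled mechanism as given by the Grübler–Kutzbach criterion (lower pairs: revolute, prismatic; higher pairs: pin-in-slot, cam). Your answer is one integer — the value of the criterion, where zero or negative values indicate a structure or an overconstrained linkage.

M = 6

link 0 = ground. State L|J1|J2 = 1|0|0
+link1  2|0|0
PS(1,0) f=2→J2  2|0|1
+link2  3|0|1
P(2,0) f=1→J1  3|1|1
+link3  4|1|1
C(3,1) f=2→J2  4|1|2
R(3,0) f=1→J1  4|2|2
+link4  5|2|2
PS(4,3) f=2→J2  5|2|3
+link5  6|2|3
P(0,5) f=1→J1  6|3|3
M = 3(6−1)−2·3−3 = 15−6−3 = 6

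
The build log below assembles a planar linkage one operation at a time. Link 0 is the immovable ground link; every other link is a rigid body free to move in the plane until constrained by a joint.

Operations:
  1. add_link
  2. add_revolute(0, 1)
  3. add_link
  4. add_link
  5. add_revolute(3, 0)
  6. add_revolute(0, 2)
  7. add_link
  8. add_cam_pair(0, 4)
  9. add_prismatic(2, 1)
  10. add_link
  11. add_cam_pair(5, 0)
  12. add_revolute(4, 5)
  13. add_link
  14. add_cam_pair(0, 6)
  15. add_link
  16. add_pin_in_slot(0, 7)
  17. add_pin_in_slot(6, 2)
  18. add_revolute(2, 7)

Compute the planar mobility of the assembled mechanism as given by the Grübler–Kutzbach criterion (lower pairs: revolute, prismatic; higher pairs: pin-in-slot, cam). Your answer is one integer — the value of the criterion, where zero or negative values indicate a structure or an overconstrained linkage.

(L,J1,J2)=(1,0,0); link0 fixed
link1: (2,0,0)
R 0-1 [J1]: (2,1,0)
link2: (3,1,0)
link3: (4,1,0)
R 3-0 [J1]: (4,2,0)
R 0-2 [J1]: (4,3,0)
link4: (5,3,0)
C 0-4 [J2]: (5,3,1)
P 2-1 [J1]: (5,4,1)
link5: (6,4,1)
C 5-0 [J2]: (6,4,2)
R 4-5 [J1]: (6,5,2)
link6: (7,5,2)
C 0-6 [J2]: (7,5,3)
link7: (8,5,3)
PS 0-7 [J2]: (8,5,4)
PS 6-2 [J2]: (8,5,5)
R 2-7 [J1]: (8,6,5)
Grübler: 3·7 − 2·6 − 5 = 4

M = 4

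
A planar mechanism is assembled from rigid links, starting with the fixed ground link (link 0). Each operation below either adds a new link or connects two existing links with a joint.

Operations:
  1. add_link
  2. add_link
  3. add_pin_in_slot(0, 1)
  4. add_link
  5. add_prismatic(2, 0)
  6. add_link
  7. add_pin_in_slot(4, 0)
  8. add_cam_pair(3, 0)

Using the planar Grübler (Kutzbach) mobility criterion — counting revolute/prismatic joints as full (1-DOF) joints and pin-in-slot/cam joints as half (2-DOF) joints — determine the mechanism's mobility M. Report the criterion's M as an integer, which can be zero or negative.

L=1 J1=0 J2=0
add link → L=2 J1=0 J2=0
add link → L=3 J1=0 J2=0
PS@0,1 dof=2 J2 → L=3 J1=0 J2=1
add link → L=4 J1=0 J2=1
P@2,0 dof=1 J1 → L=4 J1=1 J2=1
add link → L=5 J1=1 J2=1
PS@4,0 dof=2 J2 → L=5 J1=1 J2=2
C@3,0 dof=2 J2 → L=5 J1=1 J2=3
M=3(L−1)−2J1−J2=3·4−2·1−3=7

M = 7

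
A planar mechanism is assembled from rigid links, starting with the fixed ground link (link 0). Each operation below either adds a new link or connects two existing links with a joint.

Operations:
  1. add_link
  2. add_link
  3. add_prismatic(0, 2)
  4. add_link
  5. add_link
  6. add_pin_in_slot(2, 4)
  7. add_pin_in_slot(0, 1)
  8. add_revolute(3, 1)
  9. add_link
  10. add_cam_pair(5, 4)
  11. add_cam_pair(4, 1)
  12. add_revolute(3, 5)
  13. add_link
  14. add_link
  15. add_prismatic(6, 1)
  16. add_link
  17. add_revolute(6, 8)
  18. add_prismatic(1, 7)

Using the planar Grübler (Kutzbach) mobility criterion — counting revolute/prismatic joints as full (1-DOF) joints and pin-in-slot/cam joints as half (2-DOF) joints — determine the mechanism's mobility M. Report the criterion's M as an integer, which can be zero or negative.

M = 8

(L,J1,J2)=(1,0,0); link0 fixed
link1: (2,0,0)
link2: (3,0,0)
P 0-2 [J1]: (3,1,0)
link3: (4,1,0)
link4: (5,1,0)
PS 2-4 [J2]: (5,1,1)
PS 0-1 [J2]: (5,1,2)
R 3-1 [J1]: (5,2,2)
link5: (6,2,2)
C 5-4 [J2]: (6,2,3)
C 4-1 [J2]: (6,2,4)
R 3-5 [J1]: (6,3,4)
link6: (7,3,4)
link7: (8,3,4)
P 6-1 [J1]: (8,4,4)
link8: (9,4,4)
R 6-8 [J1]: (9,5,4)
P 1-7 [J1]: (9,6,4)
Grübler: 3·8 − 2·6 − 4 = 8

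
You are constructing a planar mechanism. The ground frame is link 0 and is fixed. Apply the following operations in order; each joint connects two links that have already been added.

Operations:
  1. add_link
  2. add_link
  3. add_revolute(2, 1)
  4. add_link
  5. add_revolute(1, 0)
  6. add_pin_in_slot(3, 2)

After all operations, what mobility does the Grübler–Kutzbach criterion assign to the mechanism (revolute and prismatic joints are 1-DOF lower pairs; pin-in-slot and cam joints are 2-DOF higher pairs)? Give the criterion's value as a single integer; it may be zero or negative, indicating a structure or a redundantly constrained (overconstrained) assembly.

M = 4

[1;0;0] (link 0 is ground)
L+ [2;0;0]
L+ [3;0;0]
R(2,1)∈J1 [3;1;0]
L+ [4;1;0]
R(1,0)∈J1 [4;2;0]
PS(3,2)∈J2 [4;2;1]
mobility = 9 − 4 − 1 = 4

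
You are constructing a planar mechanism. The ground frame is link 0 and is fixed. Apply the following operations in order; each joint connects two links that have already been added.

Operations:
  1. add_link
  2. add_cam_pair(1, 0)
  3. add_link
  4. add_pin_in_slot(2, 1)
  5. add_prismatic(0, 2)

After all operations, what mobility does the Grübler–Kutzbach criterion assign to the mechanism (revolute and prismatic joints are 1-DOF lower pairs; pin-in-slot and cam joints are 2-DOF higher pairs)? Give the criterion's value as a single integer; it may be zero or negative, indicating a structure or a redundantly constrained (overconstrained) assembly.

M = 2

L=1 J1=0 J2=0
add link → L=2 J1=0 J2=0
C@1,0 dof=2 J2 → L=2 J1=0 J2=1
add link → L=3 J1=0 J2=1
PS@2,1 dof=2 J2 → L=3 J1=0 J2=2
P@0,2 dof=1 J1 → L=3 J1=1 J2=2
M=3(L−1)−2J1−J2=3·2−2·1−2=2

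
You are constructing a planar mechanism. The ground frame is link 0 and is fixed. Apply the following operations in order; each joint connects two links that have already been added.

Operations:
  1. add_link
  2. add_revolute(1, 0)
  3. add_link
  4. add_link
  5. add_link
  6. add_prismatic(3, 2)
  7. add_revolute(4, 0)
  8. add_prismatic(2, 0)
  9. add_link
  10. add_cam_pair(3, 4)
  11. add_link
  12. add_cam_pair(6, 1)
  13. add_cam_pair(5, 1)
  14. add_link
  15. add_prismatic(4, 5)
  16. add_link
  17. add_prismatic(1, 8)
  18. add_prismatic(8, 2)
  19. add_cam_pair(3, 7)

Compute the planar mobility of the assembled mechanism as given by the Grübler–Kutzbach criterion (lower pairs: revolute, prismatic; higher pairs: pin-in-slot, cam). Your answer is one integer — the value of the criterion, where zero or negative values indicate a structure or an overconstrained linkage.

link 0 = ground. State L|J1|J2 = 1|0|0
+link1  2|0|0
R(1,0) f=1→J1  2|1|0
+link2  3|1|0
+link3  4|1|0
+link4  5|1|0
P(3,2) f=1→J1  5|2|0
R(4,0) f=1→J1  5|3|0
P(2,0) f=1→J1  5|4|0
+link5  6|4|0
C(3,4) f=2→J2  6|4|1
+link6  7|4|1
C(6,1) f=2→J2  7|4|2
C(5,1) f=2→J2  7|4|3
+link7  8|4|3
P(4,5) f=1→J1  8|5|3
+link8  9|5|3
P(1,8) f=1→J1  9|6|3
P(8,2) f=1→J1  9|7|3
C(3,7) f=2→J2  9|7|4
M = 3(9−1)−2·7−4 = 24−14−4 = 6

M = 6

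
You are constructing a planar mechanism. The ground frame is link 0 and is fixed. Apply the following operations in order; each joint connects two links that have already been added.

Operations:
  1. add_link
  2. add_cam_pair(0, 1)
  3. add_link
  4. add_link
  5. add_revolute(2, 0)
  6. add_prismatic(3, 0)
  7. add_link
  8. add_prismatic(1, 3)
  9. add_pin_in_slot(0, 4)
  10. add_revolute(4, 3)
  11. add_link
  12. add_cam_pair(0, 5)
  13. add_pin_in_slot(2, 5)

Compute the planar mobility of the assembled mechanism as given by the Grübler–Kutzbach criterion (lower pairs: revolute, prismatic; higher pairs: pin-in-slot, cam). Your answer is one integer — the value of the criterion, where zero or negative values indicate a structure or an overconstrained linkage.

link 0 = ground. State L|J1|J2 = 1|0|0
+link1  2|0|0
C(0,1) f=2→J2  2|0|1
+link2  3|0|1
+link3  4|0|1
R(2,0) f=1→J1  4|1|1
P(3,0) f=1→J1  4|2|1
+link4  5|2|1
P(1,3) f=1→J1  5|3|1
PS(0,4) f=2→J2  5|3|2
R(4,3) f=1→J1  5|4|2
+link5  6|4|2
C(0,5) f=2→J2  6|4|3
PS(2,5) f=2→J2  6|4|4
M = 3(6−1)−2·4−4 = 15−8−4 = 3

M = 3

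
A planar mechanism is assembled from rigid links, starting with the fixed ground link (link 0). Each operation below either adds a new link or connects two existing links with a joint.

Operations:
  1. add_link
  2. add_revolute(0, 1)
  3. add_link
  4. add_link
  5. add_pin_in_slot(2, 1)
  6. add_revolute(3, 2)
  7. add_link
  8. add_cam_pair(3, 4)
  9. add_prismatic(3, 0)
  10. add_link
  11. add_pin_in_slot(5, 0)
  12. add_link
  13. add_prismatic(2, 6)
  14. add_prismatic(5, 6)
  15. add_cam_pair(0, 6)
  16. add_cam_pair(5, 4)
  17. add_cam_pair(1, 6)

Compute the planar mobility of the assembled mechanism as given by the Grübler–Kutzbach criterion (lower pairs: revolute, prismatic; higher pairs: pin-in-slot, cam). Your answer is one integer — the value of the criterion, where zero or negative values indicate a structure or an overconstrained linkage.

M = 2

ground; <1,0,0>
#1 <2,0,0>
R:0↔1 J1 <2,1,0>
#2 <3,1,0>
#3 <4,1,0>
PS:2↔1 J2 <4,1,1>
R:3↔2 J1 <4,2,1>
#4 <5,2,1>
C:3↔4 J2 <5,2,2>
P:3↔0 J1 <5,3,2>
#5 <6,3,2>
PS:5↔0 J2 <6,3,3>
#6 <7,3,3>
P:2↔6 J1 <7,4,3>
P:5↔6 J1 <7,5,3>
C:0↔6 J2 <7,5,4>
C:5↔4 J2 <7,5,5>
C:1↔6 J2 <7,5,6>
3×6 − 2×5 − 1×6 = 2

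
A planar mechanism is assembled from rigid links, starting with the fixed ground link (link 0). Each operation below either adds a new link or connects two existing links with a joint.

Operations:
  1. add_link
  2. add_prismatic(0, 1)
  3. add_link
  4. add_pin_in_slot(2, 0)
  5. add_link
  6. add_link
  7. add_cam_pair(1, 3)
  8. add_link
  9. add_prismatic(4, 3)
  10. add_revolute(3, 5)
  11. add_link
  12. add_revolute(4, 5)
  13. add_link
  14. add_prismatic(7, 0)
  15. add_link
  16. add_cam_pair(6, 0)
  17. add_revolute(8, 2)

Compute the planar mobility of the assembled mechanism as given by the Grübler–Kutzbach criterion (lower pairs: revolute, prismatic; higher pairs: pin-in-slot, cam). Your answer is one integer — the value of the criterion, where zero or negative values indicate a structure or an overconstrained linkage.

ground; <1,0,0>
#1 <2,0,0>
P:0↔1 J1 <2,1,0>
#2 <3,1,0>
PS:2↔0 J2 <3,1,1>
#3 <4,1,1>
#4 <5,1,1>
C:1↔3 J2 <5,1,2>
#5 <6,1,2>
P:4↔3 J1 <6,2,2>
R:3↔5 J1 <6,3,2>
#6 <7,3,2>
R:4↔5 J1 <7,4,2>
#7 <8,4,2>
P:7↔0 J1 <8,5,2>
#8 <9,5,2>
C:6↔0 J2 <9,5,3>
R:8↔2 J1 <9,6,3>
3×8 − 2×6 − 1×3 = 9

M = 9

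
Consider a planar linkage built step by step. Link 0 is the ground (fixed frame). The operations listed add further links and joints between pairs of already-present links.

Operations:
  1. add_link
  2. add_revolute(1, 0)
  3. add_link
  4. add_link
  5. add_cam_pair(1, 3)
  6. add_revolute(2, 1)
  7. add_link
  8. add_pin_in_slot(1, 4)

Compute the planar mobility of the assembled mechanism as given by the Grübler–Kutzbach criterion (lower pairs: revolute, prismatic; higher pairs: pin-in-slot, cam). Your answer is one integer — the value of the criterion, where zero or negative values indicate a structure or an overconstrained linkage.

[1;0;0] (link 0 is ground)
L+ [2;0;0]
R(1,0)∈J1 [2;1;0]
L+ [3;1;0]
L+ [4;1;0]
C(1,3)∈J2 [4;1;1]
R(2,1)∈J1 [4;2;1]
L+ [5;2;1]
PS(1,4)∈J2 [5;2;2]
mobility = 12 − 4 − 2 = 6

M = 6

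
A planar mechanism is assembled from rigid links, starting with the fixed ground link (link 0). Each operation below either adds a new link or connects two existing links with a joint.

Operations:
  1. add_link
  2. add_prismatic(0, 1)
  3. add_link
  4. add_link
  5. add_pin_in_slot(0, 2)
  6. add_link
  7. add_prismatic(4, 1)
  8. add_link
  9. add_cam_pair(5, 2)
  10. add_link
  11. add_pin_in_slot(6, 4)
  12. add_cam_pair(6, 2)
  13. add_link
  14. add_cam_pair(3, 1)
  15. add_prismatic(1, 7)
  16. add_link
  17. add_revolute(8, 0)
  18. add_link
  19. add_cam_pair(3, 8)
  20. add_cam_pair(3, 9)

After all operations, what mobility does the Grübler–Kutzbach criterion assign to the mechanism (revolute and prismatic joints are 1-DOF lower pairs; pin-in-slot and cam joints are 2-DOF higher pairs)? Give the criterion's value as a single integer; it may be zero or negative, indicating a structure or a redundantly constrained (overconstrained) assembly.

M = 12

ground; <1,0,0>
#1 <2,0,0>
P:0↔1 J1 <2,1,0>
#2 <3,1,0>
#3 <4,1,0>
PS:0↔2 J2 <4,1,1>
#4 <5,1,1>
P:4↔1 J1 <5,2,1>
#5 <6,2,1>
C:5↔2 J2 <6,2,2>
#6 <7,2,2>
PS:6↔4 J2 <7,2,3>
C:6↔2 J2 <7,2,4>
#7 <8,2,4>
C:3↔1 J2 <8,2,5>
P:1↔7 J1 <8,3,5>
#8 <9,3,5>
R:8↔0 J1 <9,4,5>
#9 <10,4,5>
C:3↔8 J2 <10,4,6>
C:3↔9 J2 <10,4,7>
3×9 − 2×4 − 1×7 = 12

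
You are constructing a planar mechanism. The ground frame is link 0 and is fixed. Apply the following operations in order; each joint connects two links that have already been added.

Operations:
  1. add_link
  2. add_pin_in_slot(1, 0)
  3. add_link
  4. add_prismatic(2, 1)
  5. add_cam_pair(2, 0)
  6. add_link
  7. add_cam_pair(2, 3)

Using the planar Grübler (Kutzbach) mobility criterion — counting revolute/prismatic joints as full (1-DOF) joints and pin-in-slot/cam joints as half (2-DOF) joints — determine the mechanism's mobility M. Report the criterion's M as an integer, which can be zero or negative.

M = 4

ground; <1,0,0>
#1 <2,0,0>
PS:1↔0 J2 <2,0,1>
#2 <3,0,1>
P:2↔1 J1 <3,1,1>
C:2↔0 J2 <3,1,2>
#3 <4,1,2>
C:2↔3 J2 <4,1,3>
3×3 − 2×1 − 1×3 = 4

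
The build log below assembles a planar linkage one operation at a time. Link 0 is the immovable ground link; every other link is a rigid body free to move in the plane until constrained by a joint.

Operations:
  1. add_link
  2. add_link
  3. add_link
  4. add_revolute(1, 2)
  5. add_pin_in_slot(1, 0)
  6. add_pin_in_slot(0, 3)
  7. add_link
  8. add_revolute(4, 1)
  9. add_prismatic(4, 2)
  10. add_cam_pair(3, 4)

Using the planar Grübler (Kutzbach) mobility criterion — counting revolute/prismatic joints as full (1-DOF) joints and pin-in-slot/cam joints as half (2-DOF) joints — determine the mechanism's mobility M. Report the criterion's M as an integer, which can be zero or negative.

L=1 J1=0 J2=0
add link → L=2 J1=0 J2=0
add link → L=3 J1=0 J2=0
add link → L=4 J1=0 J2=0
R@1,2 dof=1 J1 → L=4 J1=1 J2=0
PS@1,0 dof=2 J2 → L=4 J1=1 J2=1
PS@0,3 dof=2 J2 → L=4 J1=1 J2=2
add link → L=5 J1=1 J2=2
R@4,1 dof=1 J1 → L=5 J1=2 J2=2
P@4,2 dof=1 J1 → L=5 J1=3 J2=2
C@3,4 dof=2 J2 → L=5 J1=3 J2=3
M=3(L−1)−2J1−J2=3·4−2·3−3=3

M = 3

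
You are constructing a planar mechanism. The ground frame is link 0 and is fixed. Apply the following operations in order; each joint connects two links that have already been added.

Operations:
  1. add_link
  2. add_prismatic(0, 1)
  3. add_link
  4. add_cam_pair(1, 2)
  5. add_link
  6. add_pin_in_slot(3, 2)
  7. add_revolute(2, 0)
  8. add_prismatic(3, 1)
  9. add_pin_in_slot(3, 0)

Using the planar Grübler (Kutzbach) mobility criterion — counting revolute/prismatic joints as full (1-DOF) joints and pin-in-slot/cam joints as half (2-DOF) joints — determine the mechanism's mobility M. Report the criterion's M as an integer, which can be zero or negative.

M = 0

L=1 J1=0 J2=0
add link → L=2 J1=0 J2=0
P@0,1 dof=1 J1 → L=2 J1=1 J2=0
add link → L=3 J1=1 J2=0
C@1,2 dof=2 J2 → L=3 J1=1 J2=1
add link → L=4 J1=1 J2=1
PS@3,2 dof=2 J2 → L=4 J1=1 J2=2
R@2,0 dof=1 J1 → L=4 J1=2 J2=2
P@3,1 dof=1 J1 → L=4 J1=3 J2=2
PS@3,0 dof=2 J2 → L=4 J1=3 J2=3
M=3(L−1)−2J1−J2=3·3−2·3−3=0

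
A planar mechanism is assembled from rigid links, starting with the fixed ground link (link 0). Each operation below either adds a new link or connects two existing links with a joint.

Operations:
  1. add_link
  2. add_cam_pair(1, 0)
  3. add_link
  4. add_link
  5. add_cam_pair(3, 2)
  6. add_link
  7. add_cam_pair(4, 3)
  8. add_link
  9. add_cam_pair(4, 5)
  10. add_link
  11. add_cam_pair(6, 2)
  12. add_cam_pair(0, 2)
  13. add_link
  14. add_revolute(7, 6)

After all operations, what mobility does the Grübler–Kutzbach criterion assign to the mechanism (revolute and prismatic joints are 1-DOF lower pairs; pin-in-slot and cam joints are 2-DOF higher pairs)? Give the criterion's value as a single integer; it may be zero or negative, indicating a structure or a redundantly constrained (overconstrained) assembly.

L=1 J1=0 J2=0
add link → L=2 J1=0 J2=0
C@1,0 dof=2 J2 → L=2 J1=0 J2=1
add link → L=3 J1=0 J2=1
add link → L=4 J1=0 J2=1
C@3,2 dof=2 J2 → L=4 J1=0 J2=2
add link → L=5 J1=0 J2=2
C@4,3 dof=2 J2 → L=5 J1=0 J2=3
add link → L=6 J1=0 J2=3
C@4,5 dof=2 J2 → L=6 J1=0 J2=4
add link → L=7 J1=0 J2=4
C@6,2 dof=2 J2 → L=7 J1=0 J2=5
C@0,2 dof=2 J2 → L=7 J1=0 J2=6
add link → L=8 J1=0 J2=6
R@7,6 dof=1 J1 → L=8 J1=1 J2=6
M=3(L−1)−2J1−J2=3·7−2·1−6=13

M = 13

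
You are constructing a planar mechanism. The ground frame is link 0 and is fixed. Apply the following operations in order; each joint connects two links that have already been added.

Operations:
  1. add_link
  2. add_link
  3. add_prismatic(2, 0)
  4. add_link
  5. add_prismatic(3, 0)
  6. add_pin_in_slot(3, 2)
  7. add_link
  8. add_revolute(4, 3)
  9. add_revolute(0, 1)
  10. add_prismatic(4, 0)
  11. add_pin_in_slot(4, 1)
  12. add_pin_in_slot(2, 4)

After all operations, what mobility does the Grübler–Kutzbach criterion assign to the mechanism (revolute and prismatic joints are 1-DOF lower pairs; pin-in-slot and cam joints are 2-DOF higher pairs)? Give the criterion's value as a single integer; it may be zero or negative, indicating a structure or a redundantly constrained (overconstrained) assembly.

link 0 = ground. State L|J1|J2 = 1|0|0
+link1  2|0|0
+link2  3|0|0
P(2,0) f=1→J1  3|1|0
+link3  4|1|0
P(3,0) f=1→J1  4|2|0
PS(3,2) f=2→J2  4|2|1
+link4  5|2|1
R(4,3) f=1→J1  5|3|1
R(0,1) f=1→J1  5|4|1
P(4,0) f=1→J1  5|5|1
PS(4,1) f=2→J2  5|5|2
PS(2,4) f=2→J2  5|5|3
M = 3(5−1)−2·5−3 = 12−10−3 = -1

M = -1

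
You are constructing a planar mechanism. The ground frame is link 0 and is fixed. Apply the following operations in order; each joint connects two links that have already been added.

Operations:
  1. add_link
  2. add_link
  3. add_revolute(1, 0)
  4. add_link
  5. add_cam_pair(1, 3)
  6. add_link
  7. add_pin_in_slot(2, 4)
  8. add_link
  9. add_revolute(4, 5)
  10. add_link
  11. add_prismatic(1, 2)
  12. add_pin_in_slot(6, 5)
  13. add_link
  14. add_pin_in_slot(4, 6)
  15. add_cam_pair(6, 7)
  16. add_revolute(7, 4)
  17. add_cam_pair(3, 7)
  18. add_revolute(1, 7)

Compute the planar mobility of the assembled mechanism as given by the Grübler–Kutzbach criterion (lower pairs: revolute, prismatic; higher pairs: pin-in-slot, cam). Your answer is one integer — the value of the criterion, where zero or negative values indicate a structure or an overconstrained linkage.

M = 5

ground; <1,0,0>
#1 <2,0,0>
#2 <3,0,0>
R:1↔0 J1 <3,1,0>
#3 <4,1,0>
C:1↔3 J2 <4,1,1>
#4 <5,1,1>
PS:2↔4 J2 <5,1,2>
#5 <6,1,2>
R:4↔5 J1 <6,2,2>
#6 <7,2,2>
P:1↔2 J1 <7,3,2>
PS:6↔5 J2 <7,3,3>
#7 <8,3,3>
PS:4↔6 J2 <8,3,4>
C:6↔7 J2 <8,3,5>
R:7↔4 J1 <8,4,5>
C:3↔7 J2 <8,4,6>
R:1↔7 J1 <8,5,6>
3×7 − 2×5 − 1×6 = 5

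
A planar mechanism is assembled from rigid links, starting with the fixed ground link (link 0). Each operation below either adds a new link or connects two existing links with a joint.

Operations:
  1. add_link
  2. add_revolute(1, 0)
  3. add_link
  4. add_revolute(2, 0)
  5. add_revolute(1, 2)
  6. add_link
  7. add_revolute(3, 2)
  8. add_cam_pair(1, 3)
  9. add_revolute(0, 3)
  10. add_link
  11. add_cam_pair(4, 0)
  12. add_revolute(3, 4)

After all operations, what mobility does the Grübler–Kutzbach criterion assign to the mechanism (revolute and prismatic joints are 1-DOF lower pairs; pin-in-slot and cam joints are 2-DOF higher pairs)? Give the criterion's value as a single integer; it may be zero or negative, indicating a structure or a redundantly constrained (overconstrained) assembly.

link 0 = ground. State L|J1|J2 = 1|0|0
+link1  2|0|0
R(1,0) f=1→J1  2|1|0
+link2  3|1|0
R(2,0) f=1→J1  3|2|0
R(1,2) f=1→J1  3|3|0
+link3  4|3|0
R(3,2) f=1→J1  4|4|0
C(1,3) f=2→J2  4|4|1
R(0,3) f=1→J1  4|5|1
+link4  5|5|1
C(4,0) f=2→J2  5|5|2
R(3,4) f=1→J1  5|6|2
M = 3(5−1)−2·6−2 = 12−12−2 = -2

M = -2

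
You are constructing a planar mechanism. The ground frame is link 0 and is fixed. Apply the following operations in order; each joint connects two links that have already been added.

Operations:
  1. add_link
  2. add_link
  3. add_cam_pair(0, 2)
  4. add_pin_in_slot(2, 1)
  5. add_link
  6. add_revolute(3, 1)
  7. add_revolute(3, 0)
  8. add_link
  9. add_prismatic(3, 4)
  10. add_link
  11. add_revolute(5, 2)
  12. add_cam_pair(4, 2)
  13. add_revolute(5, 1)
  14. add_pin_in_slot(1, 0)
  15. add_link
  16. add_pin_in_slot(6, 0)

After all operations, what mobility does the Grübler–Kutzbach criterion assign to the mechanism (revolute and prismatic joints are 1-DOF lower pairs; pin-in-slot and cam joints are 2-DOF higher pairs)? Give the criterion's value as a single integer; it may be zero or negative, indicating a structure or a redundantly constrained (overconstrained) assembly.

M = 3

L=1 J1=0 J2=0
add link → L=2 J1=0 J2=0
add link → L=3 J1=0 J2=0
C@0,2 dof=2 J2 → L=3 J1=0 J2=1
PS@2,1 dof=2 J2 → L=3 J1=0 J2=2
add link → L=4 J1=0 J2=2
R@3,1 dof=1 J1 → L=4 J1=1 J2=2
R@3,0 dof=1 J1 → L=4 J1=2 J2=2
add link → L=5 J1=2 J2=2
P@3,4 dof=1 J1 → L=5 J1=3 J2=2
add link → L=6 J1=3 J2=2
R@5,2 dof=1 J1 → L=6 J1=4 J2=2
C@4,2 dof=2 J2 → L=6 J1=4 J2=3
R@5,1 dof=1 J1 → L=6 J1=5 J2=3
PS@1,0 dof=2 J2 → L=6 J1=5 J2=4
add link → L=7 J1=5 J2=4
PS@6,0 dof=2 J2 → L=7 J1=5 J2=5
M=3(L−1)−2J1−J2=3·6−2·5−5=3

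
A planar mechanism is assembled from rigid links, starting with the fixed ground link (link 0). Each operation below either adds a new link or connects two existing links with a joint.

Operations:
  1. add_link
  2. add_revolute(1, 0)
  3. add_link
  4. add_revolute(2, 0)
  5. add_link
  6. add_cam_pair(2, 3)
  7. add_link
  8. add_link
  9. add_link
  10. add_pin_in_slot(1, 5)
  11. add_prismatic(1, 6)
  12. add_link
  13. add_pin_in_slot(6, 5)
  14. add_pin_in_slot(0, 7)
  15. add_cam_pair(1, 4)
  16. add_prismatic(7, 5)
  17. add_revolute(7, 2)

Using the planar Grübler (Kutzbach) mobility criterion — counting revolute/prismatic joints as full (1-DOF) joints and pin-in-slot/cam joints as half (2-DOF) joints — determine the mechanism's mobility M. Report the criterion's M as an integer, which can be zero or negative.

M = 6

(L,J1,J2)=(1,0,0); link0 fixed
link1: (2,0,0)
R 1-0 [J1]: (2,1,0)
link2: (3,1,0)
R 2-0 [J1]: (3,2,0)
link3: (4,2,0)
C 2-3 [J2]: (4,2,1)
link4: (5,2,1)
link5: (6,2,1)
link6: (7,2,1)
PS 1-5 [J2]: (7,2,2)
P 1-6 [J1]: (7,3,2)
link7: (8,3,2)
PS 6-5 [J2]: (8,3,3)
PS 0-7 [J2]: (8,3,4)
C 1-4 [J2]: (8,3,5)
P 7-5 [J1]: (8,4,5)
R 7-2 [J1]: (8,5,5)
Grübler: 3·7 − 2·5 − 5 = 6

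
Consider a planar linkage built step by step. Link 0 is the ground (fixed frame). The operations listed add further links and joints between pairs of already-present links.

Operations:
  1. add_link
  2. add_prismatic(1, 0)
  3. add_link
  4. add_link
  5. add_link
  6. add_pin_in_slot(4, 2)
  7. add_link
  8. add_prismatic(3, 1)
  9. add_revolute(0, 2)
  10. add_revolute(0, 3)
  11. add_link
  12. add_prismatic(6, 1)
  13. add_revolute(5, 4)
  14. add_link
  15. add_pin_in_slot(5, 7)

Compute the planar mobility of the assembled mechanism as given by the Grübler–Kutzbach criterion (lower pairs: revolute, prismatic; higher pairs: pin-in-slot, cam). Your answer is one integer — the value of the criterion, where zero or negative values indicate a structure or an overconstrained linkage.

(L,J1,J2)=(1,0,0); link0 fixed
link1: (2,0,0)
P 1-0 [J1]: (2,1,0)
link2: (3,1,0)
link3: (4,1,0)
link4: (5,1,0)
PS 4-2 [J2]: (5,1,1)
link5: (6,1,1)
P 3-1 [J1]: (6,2,1)
R 0-2 [J1]: (6,3,1)
R 0-3 [J1]: (6,4,1)
link6: (7,4,1)
P 6-1 [J1]: (7,5,1)
R 5-4 [J1]: (7,6,1)
link7: (8,6,1)
PS 5-7 [J2]: (8,6,2)
Grübler: 3·7 − 2·6 − 2 = 7

M = 7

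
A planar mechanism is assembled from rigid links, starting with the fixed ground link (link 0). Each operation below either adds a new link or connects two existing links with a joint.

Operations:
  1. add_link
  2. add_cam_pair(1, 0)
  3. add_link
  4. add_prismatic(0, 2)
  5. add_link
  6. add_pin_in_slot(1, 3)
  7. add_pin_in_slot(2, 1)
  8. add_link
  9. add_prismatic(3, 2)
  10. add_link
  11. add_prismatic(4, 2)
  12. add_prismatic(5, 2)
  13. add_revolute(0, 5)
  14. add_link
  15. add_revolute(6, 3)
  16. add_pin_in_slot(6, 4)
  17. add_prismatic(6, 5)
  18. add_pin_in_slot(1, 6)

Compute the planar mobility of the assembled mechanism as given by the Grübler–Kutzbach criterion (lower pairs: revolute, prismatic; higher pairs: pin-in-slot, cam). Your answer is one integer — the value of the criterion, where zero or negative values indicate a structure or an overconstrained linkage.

[1;0;0] (link 0 is ground)
L+ [2;0;0]
C(1,0)∈J2 [2;0;1]
L+ [3;0;1]
P(0,2)∈J1 [3;1;1]
L+ [4;1;1]
PS(1,3)∈J2 [4;1;2]
PS(2,1)∈J2 [4;1;3]
L+ [5;1;3]
P(3,2)∈J1 [5;2;3]
L+ [6;2;3]
P(4,2)∈J1 [6;3;3]
P(5,2)∈J1 [6;4;3]
R(0,5)∈J1 [6;5;3]
L+ [7;5;3]
R(6,3)∈J1 [7;6;3]
PS(6,4)∈J2 [7;6;4]
P(6,5)∈J1 [7;7;4]
PS(1,6)∈J2 [7;7;5]
mobility = 18 − 14 − 5 = -1

M = -1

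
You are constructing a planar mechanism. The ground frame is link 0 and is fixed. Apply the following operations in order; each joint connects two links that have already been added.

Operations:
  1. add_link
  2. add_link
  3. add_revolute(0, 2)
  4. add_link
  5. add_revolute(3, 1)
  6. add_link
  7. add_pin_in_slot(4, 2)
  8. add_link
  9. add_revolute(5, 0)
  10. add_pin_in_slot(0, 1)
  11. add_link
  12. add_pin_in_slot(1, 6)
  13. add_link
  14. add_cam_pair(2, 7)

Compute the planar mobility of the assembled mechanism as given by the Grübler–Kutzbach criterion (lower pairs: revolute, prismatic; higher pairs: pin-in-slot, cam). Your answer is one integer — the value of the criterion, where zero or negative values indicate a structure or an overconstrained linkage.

M = 11

(L,J1,J2)=(1,0,0); link0 fixed
link1: (2,0,0)
link2: (3,0,0)
R 0-2 [J1]: (3,1,0)
link3: (4,1,0)
R 3-1 [J1]: (4,2,0)
link4: (5,2,0)
PS 4-2 [J2]: (5,2,1)
link5: (6,2,1)
R 5-0 [J1]: (6,3,1)
PS 0-1 [J2]: (6,3,2)
link6: (7,3,2)
PS 1-6 [J2]: (7,3,3)
link7: (8,3,3)
C 2-7 [J2]: (8,3,4)
Grübler: 3·7 − 2·3 − 4 = 11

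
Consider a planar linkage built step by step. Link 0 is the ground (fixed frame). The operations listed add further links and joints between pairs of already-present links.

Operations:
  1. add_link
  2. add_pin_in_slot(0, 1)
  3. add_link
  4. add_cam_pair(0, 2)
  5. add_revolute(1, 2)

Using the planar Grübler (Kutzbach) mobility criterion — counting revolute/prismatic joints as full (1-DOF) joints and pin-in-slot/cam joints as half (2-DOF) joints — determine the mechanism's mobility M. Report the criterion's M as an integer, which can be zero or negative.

M = 2

(L,J1,J2)=(1,0,0); link0 fixed
link1: (2,0,0)
PS 0-1 [J2]: (2,0,1)
link2: (3,0,1)
C 0-2 [J2]: (3,0,2)
R 1-2 [J1]: (3,1,2)
Grübler: 3·2 − 2·1 − 2 = 2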